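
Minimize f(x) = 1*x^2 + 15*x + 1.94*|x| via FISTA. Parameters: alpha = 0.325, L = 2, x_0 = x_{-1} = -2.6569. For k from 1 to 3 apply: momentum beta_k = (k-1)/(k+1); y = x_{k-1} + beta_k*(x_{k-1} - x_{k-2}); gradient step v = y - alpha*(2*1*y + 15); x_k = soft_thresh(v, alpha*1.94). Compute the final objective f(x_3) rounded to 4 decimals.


FISTA on f(x) = 1*x^2 + 15*x + 1.94*|x|
L = 2, alpha = 0.325
Iteration 1: beta = 0.0, y = -2.6569 + 0.0*(-2.6569 + 2.6569) = -2.6569
  grad(y) = 9.6862, v = y - alpha*grad = -5.8049
  prox(v) = soft_thresh(-5.8049, 0.6305) = -5.1744
Iteration 2: beta = 0.3333, y = -5.1744 + 0.3333*(-5.1744 + 2.6569) = -6.0136
  grad(y) = 2.9728, v = y - alpha*grad = -6.9798
  prox(v) = soft_thresh(-6.9798, 0.6305) = -6.3493
Iteration 3: beta = 0.5, y = -6.3493 + 0.5*(-6.3493 + 5.1744) = -6.9367
  grad(y) = 1.1266, v = y - alpha*grad = -7.3028
  prox(v) = soft_thresh(-7.3028, 0.6305) = -6.6723
f(x_3) = 1*(-6.6723)^2 + 15*(-6.6723) + 1.94*|-6.6723| = -42.6206


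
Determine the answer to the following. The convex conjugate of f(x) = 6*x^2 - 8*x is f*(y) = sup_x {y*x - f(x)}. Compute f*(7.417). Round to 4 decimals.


f*(y) = sup_x {y*x - a*x^2 - b*x} = sup_x {(y-b)*x - a*x^2}
FOC: (y - b) - 2a*x = 0 => x* = (y - b)/(2a)
x* = (7.417 + 8)/(2*6) = 1.2848
f*(7.417) = (y-b)^2/(4a) = (7.417 + 8)^2/(4*6)
= 237.6839/24 = 9.9035


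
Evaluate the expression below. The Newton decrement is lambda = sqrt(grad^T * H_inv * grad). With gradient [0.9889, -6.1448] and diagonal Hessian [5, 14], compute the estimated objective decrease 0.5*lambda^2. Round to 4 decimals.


Step 1: H is diagonal, so H^(-1) * g = [0.1978, -0.4389].
Step 2: g^T H^(-1) g = sum_i g_i^2 / H_ii
  = (0.9889)^2/5 + (-6.1448)^2/14
  = 0.1956 + 2.697 = 2.8926
Step 3: Objective decrease = 0.5 * g^T H^(-1) g = 1.4463


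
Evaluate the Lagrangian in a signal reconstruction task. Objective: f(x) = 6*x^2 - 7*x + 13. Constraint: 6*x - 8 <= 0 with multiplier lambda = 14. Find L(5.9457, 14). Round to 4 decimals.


Step 1: Evaluate f(x).
f(5.9457) = 6*5.9457^2 - 7*5.9457 + 13 = 183.4882
Step 2: Evaluate g(x).
g(5.9457) = 6*5.9457 - 8 = 27.6742
Step 3: Compute Lagrangian.
L = 183.4882 + 14*27.6742 = 570.927


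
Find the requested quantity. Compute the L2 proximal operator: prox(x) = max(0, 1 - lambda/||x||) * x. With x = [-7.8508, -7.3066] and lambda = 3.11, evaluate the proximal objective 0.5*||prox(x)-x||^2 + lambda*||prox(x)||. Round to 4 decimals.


Step 1: Compute ||x||.
||x|| = 10.7248
Step 2: Compute scaling factor.
scale = max(0, 1 - 3.11/10.7248) = 0.71
Step 3: prox(x) = [-5.5742, -5.1878]
||prox(x)|| = 7.6148
Step 4: Proximal objective.
0.5*||prox-x||^2 = 4.8361
lambda*||prox|| = 23.682
Total = 28.5181


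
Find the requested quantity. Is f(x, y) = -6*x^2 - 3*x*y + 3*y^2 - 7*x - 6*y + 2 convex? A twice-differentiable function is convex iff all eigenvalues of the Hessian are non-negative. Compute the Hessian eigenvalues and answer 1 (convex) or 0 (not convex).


The Hessian of f(x,y) = -6*x^2 - 3*x*y + 3*y^2 - 7*x - 6*y + 2 is:
H = [[-12, -3], [-3, 6]]
Trace = -12 + 6 = -6
Determinant = -12*6 - (-3)^2 = -81
Discriminant = (-6)^2 - 4*-81 = 360.0
Eigenvalues: lambda_1 = -12.4868, lambda_2 = 6.4868
The function is not convex.

0


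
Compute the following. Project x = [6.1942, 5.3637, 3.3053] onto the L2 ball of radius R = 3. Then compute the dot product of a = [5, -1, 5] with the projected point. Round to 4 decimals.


Step 1: Compute ||x|| (intermediates to 6 decimals).
||x|| = sqrt(6.1942^2 + 5.3637^2 + 3.3053^2) = 8.835293
Step 2: Project.
Since ||x|| > R, scale = R/||x|| = 3/8.835293 = 0.339547, proj(x) = scale * x
proj(x) = [2.103222, 1.821228, 1.122305]
Step 3: Dot product.
a^T * proj(x) = 5*2.103222 - 1*1.821228 + 5*1.122305 = 14.3064


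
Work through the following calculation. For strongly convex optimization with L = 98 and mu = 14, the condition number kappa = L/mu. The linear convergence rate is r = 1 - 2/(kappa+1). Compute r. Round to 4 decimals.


Step 1: Compute the condition number.
kappa = L/mu = 98/14 = 7.0
Step 2: Compute the convergence rate.
r = 1 - 2/(kappa + 1) = 1 - 2*mu/(L + mu) = (L - mu)/(L + mu) = 84/112 = 0.75


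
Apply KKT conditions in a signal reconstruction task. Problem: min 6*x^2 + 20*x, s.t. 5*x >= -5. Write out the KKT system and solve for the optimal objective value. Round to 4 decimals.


Step 1: Try lambda = 0 (constraint inactive).
x_unc = -20/(2*6) = -1.6667
Check: 5*-1.6667 = -8.3335 < -5 -- violated!
Step 2: Constraint must be active: 5*x = -5
x* = -5/5 = -1.0
lambda = (2*6*(-1.0) + 20)/5 = 1.6
Step 3: Compute optimal value.
f(x*) = 6*(-1.0)^2 + 20*(-1.0) = -14.0


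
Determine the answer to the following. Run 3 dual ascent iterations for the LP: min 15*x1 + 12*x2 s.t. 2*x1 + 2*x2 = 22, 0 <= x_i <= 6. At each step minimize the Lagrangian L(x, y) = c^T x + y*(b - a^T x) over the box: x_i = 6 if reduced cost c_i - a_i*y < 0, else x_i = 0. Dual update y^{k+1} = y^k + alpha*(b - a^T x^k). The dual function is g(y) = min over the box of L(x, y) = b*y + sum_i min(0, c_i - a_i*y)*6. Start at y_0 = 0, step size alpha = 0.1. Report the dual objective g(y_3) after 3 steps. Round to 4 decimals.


Dual ascent for LP: min 15*x1 + 12*x2, 2*x1 + 2*x2 = 22, 0 <= x_i <= 6
Step 1: y^k = 0.0, reduced costs: (15.0, 12.0)
  x^k = (0.0, 0.0), subgradient = b - a^T x = 22.0
  y^{k+1} = 0.0 + 0.1*22.0 = 2.2
Step 2: y^k = 2.2, reduced costs: (10.6, 7.6)
  x^k = (0.0, 0.0), subgradient = b - a^T x = 22.0
  y^{k+1} = 2.2 + 0.1*22.0 = 4.4
Step 3: y^k = 4.4, reduced costs: (6.2, 3.2)
  x^k = (0.0, 0.0), subgradient = b - a^T x = 22.0
  y^{k+1} = 4.4 + 0.1*22.0 = 6.6
Dual objective at y_3 = 6.6: reduced costs (1.8, -1.2), box minimizer x = (0.0, 6.0)
g(y_3) = b*y + (c1 - a1*y)*x1 + (c2 - a2*y)*x2 = 22*6.6 + 1.8*0.0 + (-1.2)*6.0 = 145.2 + 0.0 - 7.2 = 138.0


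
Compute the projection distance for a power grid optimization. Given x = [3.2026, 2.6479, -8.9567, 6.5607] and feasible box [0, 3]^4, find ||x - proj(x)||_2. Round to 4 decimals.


Project each component onto [0, 3].
clip(3.2026) = 3.0, clip(2.6479) = 2.6479, clip(-8.9567) = 0.0, clip(6.5607) = 3.0
Projection = [3.0, 2.6479, 0.0, 3.0]
Squared diffs: [0.041, 0.0, 80.2225, 12.6786]
Distance = sqrt(92.9421) = 9.6406


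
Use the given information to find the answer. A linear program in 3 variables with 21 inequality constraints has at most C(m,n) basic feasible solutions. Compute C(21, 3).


Each vertex corresponds to some choice of n active constraints out of m, so the number of vertices is at most C(m, n) = m! / (n!(m-n)!).
m = 21, n = 3
Numerator: 21 * 20 * 19
Denominator: 3! = 6
C(21, 3) = 1330


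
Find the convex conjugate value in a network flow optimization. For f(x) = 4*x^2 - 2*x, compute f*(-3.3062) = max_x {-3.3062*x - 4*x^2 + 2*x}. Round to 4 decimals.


f*(y) = sup_x {y*x - a*x^2 - b*x} = sup_x {(y-b)*x - a*x^2}
FOC: (y - b) - 2a*x = 0 => x* = (y - b)/(2a)
x* = (-3.3062 + 2)/(2*4) = -0.1633
f*(-3.3062) = (y-b)^2/(4a) = (-3.3062 + 2)^2/(4*4)
= 1.7062/16 = 0.1066


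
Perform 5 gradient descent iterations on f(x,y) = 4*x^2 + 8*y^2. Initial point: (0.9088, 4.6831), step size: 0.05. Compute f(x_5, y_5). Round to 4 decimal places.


Gradient descent on f(x,y) = 4*x^2 + 8*y^2.
Starting point: (0.9088, 4.6831), alpha = 0.05
Step 1: grad_x = 2*4*0.9088 = 7.2704, grad_y = 2*8*4.6831 = 74.9296
  x_1 = 0.9088 - 0.05*7.2704 = 0.5453
  y_1 = 4.6831 - 0.05*74.9296 = 0.9366
Step 2: grad_x = 2*4*0.5453 = 4.3622, grad_y = 2*8*0.9366 = 14.9859
  x_2 = 0.5453 - 0.05*4.3622 = 0.3272
  y_2 = 0.9366 - 0.05*14.9859 = 0.1873
Step 3: grad_x = 2*4*0.3272 = 2.6173, grad_y = 2*8*0.1873 = 2.9972
  x_3 = 0.3272 - 0.05*2.6173 = 0.1963
  y_3 = 0.1873 - 0.05*2.9972 = 0.0375
Step 4: grad_x = 2*4*0.1963 = 1.5704, grad_y = 2*8*0.0375 = 0.5994
  x_4 = 0.1963 - 0.05*1.5704 = 0.1178
  y_4 = 0.0375 - 0.05*0.5994 = 0.0075
Step 5: grad_x = 2*4*0.1178 = 0.9422, grad_y = 2*8*0.0075 = 0.1199
  x_5 = 0.1178 - 0.05*0.9422 = 0.0707
  y_5 = 0.0075 - 0.05*0.1199 = 0.0015
f(0.0707, 0.0015) = 4*0.0707^2 + 8*0.0015^2 = 0.02


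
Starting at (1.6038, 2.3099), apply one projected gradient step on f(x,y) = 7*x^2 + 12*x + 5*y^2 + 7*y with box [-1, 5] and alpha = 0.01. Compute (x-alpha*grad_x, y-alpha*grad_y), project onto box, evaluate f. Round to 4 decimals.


Step 1: Compute gradient at (1.6038, 2.3099).
grad_x = 2*7*1.6038 + 12 = 34.4532
grad_y = 2*5*2.3099 + 7 = 30.099
Step 2: Gradient step.
x_raw = 1.6038 - 0.01*34.4532 = 1.2593
y_raw = 2.3099 - 0.01*30.099 = 2.0089
Step 3: Project onto [-1, 5].
x_proj = clip(1.2593) = 1.2593
y_proj = clip(2.0089) = 2.0089
Step 4: Evaluate f.
f(1.2593, 2.0089) = 60.4525


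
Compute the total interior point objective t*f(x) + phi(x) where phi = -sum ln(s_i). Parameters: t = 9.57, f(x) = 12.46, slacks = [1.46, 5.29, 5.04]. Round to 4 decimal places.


Step 1: Compute log-barrier.
ln values: [0.3784, 1.6658, 1.6174]
phi = -(0.3784 + 1.6658 + 1.6174) = -3.6617
Step 2: Compute augmented objective.
t*f(x) = 9.57*12.46 = 119.2422
Total = 119.2422 - 3.6617 = 115.5805


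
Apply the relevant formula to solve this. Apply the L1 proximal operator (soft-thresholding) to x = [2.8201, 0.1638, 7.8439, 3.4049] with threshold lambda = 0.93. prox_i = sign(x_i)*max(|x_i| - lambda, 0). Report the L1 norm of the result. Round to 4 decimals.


Soft-thresholding with lambda = 0.93:
prox(2.8201) = sign(2.8201)*max(|2.8201| - 0.93, 0) = 1.8901
prox(0.1638) = sign(0.1638)*max(|0.1638| - 0.93, 0) = 0.0
prox(7.8439) = sign(7.8439)*max(|7.8439| - 0.93, 0) = 6.9139
prox(3.4049) = sign(3.4049)*max(|3.4049| - 0.93, 0) = 2.4749
prox(x) = [1.8901, 0.0, 6.9139, 2.4749]
||prox(x)||_1 = 1.8901 + 0.0 + 6.9139 + 2.4749 = 11.2789


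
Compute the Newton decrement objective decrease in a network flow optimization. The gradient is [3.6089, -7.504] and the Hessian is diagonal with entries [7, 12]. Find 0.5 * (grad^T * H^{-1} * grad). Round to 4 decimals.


Step 1: H is diagonal, so H^(-1) * g = [0.5156, -0.6253].
Step 2: g^T H^(-1) g = sum_i g_i^2 / H_ii
  = (3.6089)^2/7 + (-7.504)^2/12
  = 1.8606 + 4.6925 = 6.5531
Step 3: Objective decrease = 0.5 * g^T H^(-1) g = 3.2765


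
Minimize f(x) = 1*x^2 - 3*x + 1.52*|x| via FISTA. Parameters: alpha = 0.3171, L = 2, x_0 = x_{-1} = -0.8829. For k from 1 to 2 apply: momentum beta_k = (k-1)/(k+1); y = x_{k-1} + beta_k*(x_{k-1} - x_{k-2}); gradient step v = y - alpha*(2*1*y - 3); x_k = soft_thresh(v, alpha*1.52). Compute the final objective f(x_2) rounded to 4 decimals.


FISTA on f(x) = 1*x^2 - 3*x + 1.52*|x|
L = 2, alpha = 0.3171
Iteration 1: beta = 0.0, y = -0.8829 + 0.0*(-0.8829 + 0.8829) = -0.8829
  grad(y) = -4.7658, v = y - alpha*grad = 0.6283
  prox(v) = soft_thresh(0.6283, 0.482) = 0.1463
Iteration 2: beta = 0.3333, y = 0.1463 + 0.3333*(0.1463 + 0.8829) = 0.4894
  grad(y) = -2.0212, v = y - alpha*grad = 1.1303
  prox(v) = soft_thresh(1.1303, 0.482) = 0.6483
f(x_2) = 1*0.6483^2 - 3*0.6483 + 1.52*|0.6483| = -0.5392


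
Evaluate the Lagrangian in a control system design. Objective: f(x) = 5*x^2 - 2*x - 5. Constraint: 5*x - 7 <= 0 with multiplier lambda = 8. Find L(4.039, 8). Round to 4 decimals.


Step 1: Evaluate f(x).
f(4.039) = 5*4.039^2 - 2*4.039 - 5 = 68.4896
Step 2: Evaluate g(x).
g(4.039) = 5*4.039 - 7 = 13.195
Step 3: Compute Lagrangian.
L = 68.4896 + 8*13.195 = 174.0496


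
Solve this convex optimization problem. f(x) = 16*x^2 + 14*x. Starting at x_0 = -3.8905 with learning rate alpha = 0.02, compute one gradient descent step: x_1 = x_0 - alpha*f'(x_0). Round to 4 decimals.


We compute the gradient at x_0 and apply the update.
f'(x) = 32*x + 14
f'(-3.8905) = 32*-3.8905 + 14 = -110.496
x_1 = -3.8905 - 0.02*-110.496 = -1.6806


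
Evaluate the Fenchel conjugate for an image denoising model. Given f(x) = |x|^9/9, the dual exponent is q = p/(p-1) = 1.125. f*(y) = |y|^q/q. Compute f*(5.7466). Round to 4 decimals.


The conjugate exponent q satisfies 1/p + 1/q = 1.
p = 9, so q = 9/(9 - 1) = 1.125
|y|^q = 5.7466^1.125 = 7.1505
f*(5.7466) = 7.1505 / 1.125 = 6.356


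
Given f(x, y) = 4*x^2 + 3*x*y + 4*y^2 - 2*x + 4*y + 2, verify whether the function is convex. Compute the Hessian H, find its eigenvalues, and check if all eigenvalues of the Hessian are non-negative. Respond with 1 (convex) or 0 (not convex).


The Hessian of f(x,y) = 4*x^2 + 3*x*y + 4*y^2 - 2*x + 4*y + 2 is:
H = [[8, 3], [3, 8]]
Trace = 8 + 8 = 16
Determinant = 8*8 - (3)^2 = 55
Discriminant = (16)^2 - 4*55 = 36.0
Eigenvalues: lambda_1 = 5.0, lambda_2 = 11.0
The function is convex.

1


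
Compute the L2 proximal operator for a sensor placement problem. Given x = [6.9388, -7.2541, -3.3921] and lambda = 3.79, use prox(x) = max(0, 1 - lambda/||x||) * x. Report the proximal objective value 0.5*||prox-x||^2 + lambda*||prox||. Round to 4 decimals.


Step 1: Compute ||x||.
||x|| = 10.596
Step 2: Compute scaling factor.
scale = max(0, 1 - 3.79/10.596) = 0.6423
Step 3: prox(x) = [4.4569, -4.6594, -2.1788]
||prox(x)|| = 6.806
Step 4: Proximal objective.
0.5*||prox-x||^2 = 7.1821
lambda*||prox|| = 25.7947
Total = 32.9768


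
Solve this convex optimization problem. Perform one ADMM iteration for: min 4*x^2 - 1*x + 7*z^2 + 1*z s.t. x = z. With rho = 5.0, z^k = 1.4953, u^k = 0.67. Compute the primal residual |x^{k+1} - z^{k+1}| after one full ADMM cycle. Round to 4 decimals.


ADMM iteration with rho = 5.0, z^k = 1.4953, u^k = 0.67
Step 1: x-update.
Minimize 4*x^2 - 1*x + (5.0/2)*(x - 1.4953 + 0.67)^2
FOC: (2*4 + 5.0)*x = 1 + 5.0*(1.4953 - 0.67)
x^{k+1} = 0.3943
Step 2: z-update.
Minimize 7*z^2 + 1*z + (5.0/2)*(0.3943 - z + 0.67)^2
FOC: (2*7 + 5.0)*z = -1 + 5.0*(0.3943 + 0.67)
z^{k+1} = 0.2275
Step 3: u-update.
u^{k+1} = 0.67 + 0.3943 - 0.2275 = 0.8369
Step 4: Primal residual = |0.3943 - 0.2275| = 0.1669


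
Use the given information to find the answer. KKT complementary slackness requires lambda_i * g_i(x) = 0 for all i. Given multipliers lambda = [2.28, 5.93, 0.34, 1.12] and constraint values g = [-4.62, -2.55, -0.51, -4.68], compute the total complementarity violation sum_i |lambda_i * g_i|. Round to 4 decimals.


KKT complementary slackness check:
lambda_1 * g_1 = 2.28 * -4.62 = -10.5336
lambda_2 * g_2 = 5.93 * -2.55 = -15.1215
lambda_3 * g_3 = 0.34 * -0.51 = -0.1734
lambda_4 * g_4 = 1.12 * -4.68 = -5.2416
Total violation = 10.5336 + 15.1215 + 0.1734 + 5.2416 = 31.0701


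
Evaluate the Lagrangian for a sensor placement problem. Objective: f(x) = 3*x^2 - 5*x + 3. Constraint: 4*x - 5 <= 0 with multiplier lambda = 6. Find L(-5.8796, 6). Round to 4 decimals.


Step 1: Evaluate f(x).
f(-5.8796) = 3*(-5.8796)^2 - 5*(-5.8796) + 3 = 136.1071
Step 2: Evaluate g(x).
g(-5.8796) = 4*-5.8796 - 5 = -28.5184
Step 3: Compute Lagrangian.
L = 136.1071 + 6*-28.5184 = -35.0033


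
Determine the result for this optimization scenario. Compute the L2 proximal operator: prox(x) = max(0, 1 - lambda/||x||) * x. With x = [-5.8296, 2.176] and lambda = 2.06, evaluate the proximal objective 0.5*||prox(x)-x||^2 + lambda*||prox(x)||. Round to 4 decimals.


Step 1: Compute ||x||.
||x|| = 6.2225
Step 2: Compute scaling factor.
scale = max(0, 1 - 2.06/6.2225) = 0.6689
Step 3: prox(x) = [-3.8997, 1.4556]
||prox(x)|| = 4.1625
Step 4: Proximal objective.
0.5*||prox-x||^2 = 2.1218
lambda*||prox|| = 8.5748
Total = 10.6965


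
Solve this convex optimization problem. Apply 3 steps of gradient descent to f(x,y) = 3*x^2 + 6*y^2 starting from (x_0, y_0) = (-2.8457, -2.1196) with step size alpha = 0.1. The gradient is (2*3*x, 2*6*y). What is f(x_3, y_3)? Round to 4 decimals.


Gradient descent on f(x,y) = 3*x^2 + 6*y^2.
Starting point: (-2.8457, -2.1196), alpha = 0.1
Step 1: grad_x = 2*3*-2.8457 = -17.0742, grad_y = 2*6*-2.1196 = -25.4352
  x_1 = -2.8457 - 0.1*-17.0742 = -1.1383
  y_1 = -2.1196 - 0.1*-25.4352 = 0.4239
Step 2: grad_x = 2*3*-1.1383 = -6.8297, grad_y = 2*6*0.4239 = 5.087
  x_2 = -1.1383 - 0.1*-6.8297 = -0.4553
  y_2 = 0.4239 - 0.1*5.087 = -0.0848
Step 3: grad_x = 2*3*-0.4553 = -2.7319, grad_y = 2*6*-0.0848 = -1.0174
  x_3 = -0.4553 - 0.1*-2.7319 = -0.1821
  y_3 = -0.0848 - 0.1*-1.0174 = 0.017
f(-0.1821, 0.017) = 3*(-0.1821)^2 + 6*0.017^2 = 0.1012


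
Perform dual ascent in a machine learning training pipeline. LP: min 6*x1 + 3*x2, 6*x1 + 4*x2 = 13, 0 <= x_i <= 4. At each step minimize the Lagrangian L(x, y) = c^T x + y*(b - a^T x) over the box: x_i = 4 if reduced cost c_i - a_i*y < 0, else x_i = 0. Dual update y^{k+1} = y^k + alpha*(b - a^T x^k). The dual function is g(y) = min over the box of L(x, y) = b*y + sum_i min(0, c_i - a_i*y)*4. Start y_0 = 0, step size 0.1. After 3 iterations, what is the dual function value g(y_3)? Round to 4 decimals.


Dual ascent for LP: min 6*x1 + 3*x2, 6*x1 + 4*x2 = 13, 0 <= x_i <= 4
Step 1: y^k = 0.0, reduced costs: (6.0, 3.0)
  x^k = (0.0, 0.0), subgradient = b - a^T x = 13.0
  y^{k+1} = 0.0 + 0.1*13.0 = 1.3
Step 2: y^k = 1.3, reduced costs: (-1.8, -2.2)
  x^k = (4.0, 4.0), subgradient = b - a^T x = -27.0
  y^{k+1} = 1.3 + 0.1*-27.0 = -1.4
Step 3: y^k = -1.4, reduced costs: (14.4, 8.6)
  x^k = (0.0, 0.0), subgradient = b - a^T x = 13.0
  y^{k+1} = -1.4 + 0.1*13.0 = -0.1
Dual objective at y_3 = -0.1: reduced costs (6.6, 3.4), box minimizer x = (0.0, 0.0)
g(y_3) = b*y + (c1 - a1*y)*x1 + (c2 - a2*y)*x2 = 13*(-0.1) + 6.6*0.0 + 3.4*0.0 = -1.3 + 0.0 + 0.0 = -1.3


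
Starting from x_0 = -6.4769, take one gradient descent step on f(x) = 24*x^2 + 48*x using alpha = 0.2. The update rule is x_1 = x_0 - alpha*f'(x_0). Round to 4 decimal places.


We compute the gradient at x_0 and apply the update.
f'(x) = 48*x + 48
f'(-6.4769) = 48*-6.4769 + 48 = -262.8912
x_1 = -6.4769 - 0.2*-262.8912 = 46.1013


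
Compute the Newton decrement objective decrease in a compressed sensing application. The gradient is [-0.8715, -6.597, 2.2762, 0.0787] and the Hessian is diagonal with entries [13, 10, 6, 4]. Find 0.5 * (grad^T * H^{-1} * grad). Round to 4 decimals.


Step 1: H is diagonal, so H^(-1) * g = [-0.067, -0.6597, 0.3794, 0.0197].
Step 2: g^T H^(-1) g = sum_i g_i^2 / H_ii
  = (-0.8715)^2/13 + (-6.597)^2/10 + (2.2762)^2/6 + (0.0787)^2/4
  = 0.0584 + 4.352 + 0.8635 + 0.0015 = 5.2755
Step 3: Objective decrease = 0.5 * g^T H^(-1) g = 2.6378


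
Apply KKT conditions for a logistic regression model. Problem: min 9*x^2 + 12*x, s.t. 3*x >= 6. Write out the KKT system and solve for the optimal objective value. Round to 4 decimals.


Step 1: Try lambda = 0 (constraint inactive).
x_unc = -12/(2*9) = -0.6667
Check: 3*-0.6667 = -2.0001 < 6 -- violated!
Step 2: Constraint must be active: 3*x = 6
x* = 6/3 = 2.0
lambda = (2*9*2.0 + 12)/3 = 16.0
Step 3: Compute optimal value.
f(x*) = 9*2.0^2 + 12*2.0 = 60.0


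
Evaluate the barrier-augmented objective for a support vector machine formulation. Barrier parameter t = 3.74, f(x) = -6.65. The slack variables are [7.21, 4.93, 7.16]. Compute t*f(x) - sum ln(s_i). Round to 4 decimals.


Step 1: Compute log-barrier.
ln values: [1.9755, 1.5953, 1.9685]
phi = -(1.9755 + 1.5953 + 1.9685) = -5.5393
Step 2: Compute augmented objective.
t*f(x) = 3.74*-6.65 = -24.871
Total = -24.871 - 5.5393 = -30.4103


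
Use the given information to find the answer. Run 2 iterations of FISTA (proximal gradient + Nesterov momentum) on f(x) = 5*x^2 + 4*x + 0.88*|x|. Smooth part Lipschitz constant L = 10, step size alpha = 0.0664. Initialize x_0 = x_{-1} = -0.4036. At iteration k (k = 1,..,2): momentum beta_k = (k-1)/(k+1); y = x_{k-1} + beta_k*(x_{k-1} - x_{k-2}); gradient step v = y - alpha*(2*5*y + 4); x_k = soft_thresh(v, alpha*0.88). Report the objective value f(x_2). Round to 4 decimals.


FISTA on f(x) = 5*x^2 + 4*x + 0.88*|x|
L = 10, alpha = 0.0664
Iteration 1: beta = 0.0, y = -0.4036 + 0.0*(-0.4036 + 0.4036) = -0.4036
  grad(y) = -0.036, v = y - alpha*grad = -0.4012
  prox(v) = soft_thresh(-0.4012, 0.0584) = -0.3428
Iteration 2: beta = 0.3333, y = -0.3428 + 0.3333*(-0.3428 + 0.4036) = -0.3225
  grad(y) = 0.775, v = y - alpha*grad = -0.374
  prox(v) = soft_thresh(-0.374, 0.0584) = -0.3155
f(x_2) = 5*(-0.3155)^2 + 4*(-0.3155) + 0.88*|-0.3155| = -0.4867


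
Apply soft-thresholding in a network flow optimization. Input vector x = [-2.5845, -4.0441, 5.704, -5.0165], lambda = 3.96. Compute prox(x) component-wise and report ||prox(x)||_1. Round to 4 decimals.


Soft-thresholding with lambda = 3.96:
prox(-2.5845) = sign(-2.5845)*max(|-2.5845| - 3.96, 0) = 0.0
prox(-4.0441) = sign(-4.0441)*max(|-4.0441| - 3.96, 0) = -0.0841
prox(5.704) = sign(5.704)*max(|5.704| - 3.96, 0) = 1.744
prox(-5.0165) = sign(-5.0165)*max(|-5.0165| - 3.96, 0) = -1.0565
prox(x) = [0.0, -0.0841, 1.744, -1.0565]
||prox(x)||_1 = 0.0 + 0.0841 + 1.744 + 1.0565 = 2.8846


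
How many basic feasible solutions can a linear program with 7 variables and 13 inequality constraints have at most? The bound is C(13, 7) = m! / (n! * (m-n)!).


Each vertex corresponds to some choice of n active constraints out of m, so the number of vertices is at most C(m, n) = m! / (n!(m-n)!).
m = 13, n = 7
Numerator: 13 * 12 * 11 * 10 * 9 * 8 * 7
Denominator: 7! = 5040
C(13, 7) = 1716


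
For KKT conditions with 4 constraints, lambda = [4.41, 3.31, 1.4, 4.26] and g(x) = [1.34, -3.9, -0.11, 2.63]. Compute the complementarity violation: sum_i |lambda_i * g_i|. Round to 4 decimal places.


KKT complementary slackness check:
lambda_1 * g_1 = 4.41 * 1.34 = 5.9094
lambda_2 * g_2 = 3.31 * -3.9 = -12.909
lambda_3 * g_3 = 1.4 * -0.11 = -0.154
lambda_4 * g_4 = 4.26 * 2.63 = 11.2038
Total violation = 5.9094 + 12.909 + 0.154 + 11.2038 = 30.1762


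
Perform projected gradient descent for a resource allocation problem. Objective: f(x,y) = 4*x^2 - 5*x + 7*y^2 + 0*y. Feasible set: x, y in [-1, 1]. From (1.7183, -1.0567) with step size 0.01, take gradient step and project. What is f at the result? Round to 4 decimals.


Step 1: Compute gradient at (1.7183, -1.0567).
grad_x = 2*4*1.7183 - 5 = 8.7464
grad_y = 2*7*-1.0567 + 0 = -14.7938
Step 2: Gradient step.
x_raw = 1.7183 - 0.01*8.7464 = 1.6308
y_raw = -1.0567 - 0.01*-14.7938 = -0.9088
Step 3: Project onto [-1, 1].
x_proj = clip(1.6308) = 1.0
y_proj = clip(-0.9088) = -0.9088
Step 4: Evaluate f.
f(1.0, -0.9088) = 4.7809


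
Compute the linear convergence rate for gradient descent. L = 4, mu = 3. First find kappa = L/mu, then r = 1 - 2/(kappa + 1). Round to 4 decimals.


Step 1: Compute the condition number.
kappa = L/mu = 4/3 = 1.3333
Step 2: Compute the convergence rate.
r = 1 - 2/(kappa + 1) = 1 - 2*mu/(L + mu) = (L - mu)/(L + mu) = 1/7 = 0.1429


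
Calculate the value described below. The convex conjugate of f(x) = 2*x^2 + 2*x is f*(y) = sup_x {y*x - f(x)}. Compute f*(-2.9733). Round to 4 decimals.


f*(y) = sup_x {y*x - a*x^2 - b*x} = sup_x {(y-b)*x - a*x^2}
FOC: (y - b) - 2a*x = 0 => x* = (y - b)/(2a)
x* = (-2.9733 - 2)/(2*2) = -1.2433
f*(-2.9733) = (y-b)^2/(4a) = (-2.9733 - 2)^2/(4*2)
= 24.7337/8 = 3.0917


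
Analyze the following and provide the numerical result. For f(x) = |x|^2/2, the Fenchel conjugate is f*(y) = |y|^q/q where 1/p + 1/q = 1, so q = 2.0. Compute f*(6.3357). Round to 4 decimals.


The conjugate exponent q satisfies 1/p + 1/q = 1.
p = 2, so q = 2/(2 - 1) = 2.0
|y|^q = 6.3357^2.0 = 40.1411
f*(6.3357) = 40.1411 / 2.0 = 20.0705


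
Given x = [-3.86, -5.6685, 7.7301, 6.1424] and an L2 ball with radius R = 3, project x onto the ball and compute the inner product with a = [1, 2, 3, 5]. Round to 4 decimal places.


Step 1: Compute ||x|| (intermediates to 6 decimals).
||x|| = sqrt((-3.86)^2 + (-5.6685)^2 + 7.7301^2 + 6.1424^2) = 12.02144
Step 2: Project.
Since ||x|| > R, scale = R/||x|| = 3/12.02144 = 0.249554, proj(x) = scale * x
proj(x) = [-0.963278, -1.414597, 1.929077, 1.53286]
Step 3: Dot product.
a^T * proj(x) = 1*(-0.963278) + 2*(-1.414597) + 3*1.929077 + 5*1.53286 = 9.6591


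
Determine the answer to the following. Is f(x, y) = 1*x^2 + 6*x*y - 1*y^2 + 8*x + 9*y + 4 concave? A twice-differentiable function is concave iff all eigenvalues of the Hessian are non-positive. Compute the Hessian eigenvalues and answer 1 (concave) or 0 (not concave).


The Hessian of f(x,y) = 1*x^2 + 6*x*y - 1*y^2 + 8*x + 9*y + 4 is:
H = [[2, 6], [6, -2]]
Trace = 2 - 2 = 0
Determinant = 2*-2 - (6)^2 = -40
Discriminant = (0)^2 - 4*-40 = 160.0
Eigenvalues: lambda_1 = -6.3246, lambda_2 = 6.3246
The function is not concave.

0


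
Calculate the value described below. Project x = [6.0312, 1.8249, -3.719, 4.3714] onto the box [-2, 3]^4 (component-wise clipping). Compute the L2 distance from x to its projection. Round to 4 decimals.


Project each component onto [-2, 3].
clip(6.0312) = 3.0, clip(1.8249) = 1.8249, clip(-3.719) = -2.0, clip(4.3714) = 3.0
Projection = [3.0, 1.8249, -2.0, 3.0]
Squared diffs: [9.1882, 0.0, 2.955, 1.8807]
Distance = sqrt(14.0239) = 3.7448


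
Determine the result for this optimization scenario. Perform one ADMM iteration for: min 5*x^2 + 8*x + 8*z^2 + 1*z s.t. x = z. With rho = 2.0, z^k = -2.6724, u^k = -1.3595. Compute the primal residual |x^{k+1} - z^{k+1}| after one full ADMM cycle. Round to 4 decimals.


ADMM iteration with rho = 2.0, z^k = -2.6724, u^k = -1.3595
Step 1: x-update.
Minimize 5*x^2 + 8*x + (2.0/2)*(x + 2.6724 - 1.3595)^2
FOC: (2*5 + 2.0)*x = -8 + 2.0*(-2.6724 + 1.3595)
x^{k+1} = -0.8855
Step 2: z-update.
Minimize 8*z^2 + 1*z + (2.0/2)*(-0.8855 - z - 1.3595)^2
FOC: (2*8 + 2.0)*z = -1 + 2.0*(-0.8855 - 1.3595)
z^{k+1} = -0.305
Step 3: u-update.
u^{k+1} = -1.3595 - 0.8855 + 0.305 = -1.94
Step 4: Primal residual = |-0.8855 + 0.305| = 0.5805


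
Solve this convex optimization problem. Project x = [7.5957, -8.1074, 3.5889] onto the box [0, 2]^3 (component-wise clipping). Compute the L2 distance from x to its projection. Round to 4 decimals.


Project each component onto [0, 2].
clip(7.5957) = 2.0, clip(-8.1074) = 0.0, clip(3.5889) = 2.0
Projection = [2.0, 0.0, 2.0]
Squared diffs: [31.3119, 65.7299, 2.5246]
Distance = sqrt(99.5664) = 9.9783


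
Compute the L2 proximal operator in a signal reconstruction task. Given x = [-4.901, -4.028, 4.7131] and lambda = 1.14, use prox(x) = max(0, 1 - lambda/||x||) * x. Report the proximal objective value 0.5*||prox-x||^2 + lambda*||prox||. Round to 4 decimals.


Step 1: Compute ||x||.
||x|| = 7.903
Step 2: Compute scaling factor.
scale = max(0, 1 - 1.14/7.903) = 0.8558
Step 3: prox(x) = [-4.194, -3.447, 4.0332]
||prox(x)|| = 6.763
Step 4: Proximal objective.
0.5*||prox-x||^2 = 0.6498
lambda*||prox|| = 7.7098
Total = 8.3597


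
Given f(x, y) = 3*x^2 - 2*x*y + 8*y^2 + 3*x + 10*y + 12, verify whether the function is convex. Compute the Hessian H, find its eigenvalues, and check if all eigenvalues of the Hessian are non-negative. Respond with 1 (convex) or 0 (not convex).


The Hessian of f(x,y) = 3*x^2 - 2*x*y + 8*y^2 + 3*x + 10*y + 12 is:
H = [[6, -2], [-2, 16]]
Trace = 6 + 16 = 22
Determinant = 6*16 - (-2)^2 = 92
Discriminant = (22)^2 - 4*92 = 116.0
Eigenvalues: lambda_1 = 5.6148, lambda_2 = 16.3852
The function is convex.

1


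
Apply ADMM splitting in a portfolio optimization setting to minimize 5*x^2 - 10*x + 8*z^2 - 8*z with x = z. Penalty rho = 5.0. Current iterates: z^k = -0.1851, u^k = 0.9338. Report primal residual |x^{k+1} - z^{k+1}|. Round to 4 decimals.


ADMM iteration with rho = 5.0, z^k = -0.1851, u^k = 0.9338
Step 1: x-update.
Minimize 5*x^2 - 10*x + (5.0/2)*(x + 0.1851 + 0.9338)^2
FOC: (2*5 + 5.0)*x = 10 + 5.0*(-0.1851 - 0.9338)
x^{k+1} = 0.2937
Step 2: z-update.
Minimize 8*z^2 - 8*z + (5.0/2)*(0.2937 - z + 0.9338)^2
FOC: (2*8 + 5.0)*z = 8 + 5.0*(0.2937 + 0.9338)
z^{k+1} = 0.6732
Step 3: u-update.
u^{k+1} = 0.9338 + 0.2937 - 0.6732 = 0.5543
Step 4: Primal residual = |0.2937 - 0.6732| = 0.3795


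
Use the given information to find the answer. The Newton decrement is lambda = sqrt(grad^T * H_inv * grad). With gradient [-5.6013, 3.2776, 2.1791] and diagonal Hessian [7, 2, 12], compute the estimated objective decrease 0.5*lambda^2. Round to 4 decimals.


Step 1: H is diagonal, so H^(-1) * g = [-0.8002, 1.6388, 0.1816].
Step 2: g^T H^(-1) g = sum_i g_i^2 / H_ii
  = (-5.6013)^2/7 + (3.2776)^2/2 + (2.1791)^2/12
  = 4.4821 + 5.3713 + 0.3957 = 10.2491
Step 3: Objective decrease = 0.5 * g^T H^(-1) g = 5.1246


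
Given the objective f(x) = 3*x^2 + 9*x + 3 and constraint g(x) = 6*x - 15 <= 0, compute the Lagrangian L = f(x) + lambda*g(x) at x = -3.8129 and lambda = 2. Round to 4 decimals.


Step 1: Evaluate f(x).
f(-3.8129) = 3*(-3.8129)^2 + 9*(-3.8129) + 3 = 12.2985
Step 2: Evaluate g(x).
g(-3.8129) = 6*-3.8129 - 15 = -37.8774
Step 3: Compute Lagrangian.
L = 12.2985 + 2*-37.8774 = -63.4563


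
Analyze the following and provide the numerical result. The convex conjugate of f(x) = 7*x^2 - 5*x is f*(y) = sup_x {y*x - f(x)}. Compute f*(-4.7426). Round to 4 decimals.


f*(y) = sup_x {y*x - a*x^2 - b*x} = sup_x {(y-b)*x - a*x^2}
FOC: (y - b) - 2a*x = 0 => x* = (y - b)/(2a)
x* = (-4.7426 + 5)/(2*7) = 0.0184
f*(-4.7426) = (y-b)^2/(4a) = (-4.7426 + 5)^2/(4*7)
= 0.0663/28 = 0.0024


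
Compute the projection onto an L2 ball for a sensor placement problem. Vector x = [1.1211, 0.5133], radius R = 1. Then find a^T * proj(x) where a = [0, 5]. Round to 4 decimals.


Step 1: Compute ||x|| (intermediates to 6 decimals).
||x|| = sqrt(1.1211^2 + 0.5133^2) = 1.233022
Step 2: Project.
Since ||x|| > R, scale = R/||x|| = 1/1.233022 = 0.811016, proj(x) = scale * x
proj(x) = [0.90923, 0.416295]
Step 3: Dot product.
a^T * proj(x) = 0*0.90923 + 5*0.416295 = 2.0815


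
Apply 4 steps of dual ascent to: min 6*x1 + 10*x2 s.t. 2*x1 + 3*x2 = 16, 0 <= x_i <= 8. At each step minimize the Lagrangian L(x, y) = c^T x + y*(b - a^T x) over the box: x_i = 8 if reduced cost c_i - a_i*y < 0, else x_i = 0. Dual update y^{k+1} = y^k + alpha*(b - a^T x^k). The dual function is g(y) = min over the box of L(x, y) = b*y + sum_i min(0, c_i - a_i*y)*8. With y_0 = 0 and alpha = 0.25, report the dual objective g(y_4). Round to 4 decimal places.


Dual ascent for LP: min 6*x1 + 10*x2, 2*x1 + 3*x2 = 16, 0 <= x_i <= 8
Step 1: y^k = 0.0, reduced costs: (6.0, 10.0)
  x^k = (0.0, 0.0), subgradient = b - a^T x = 16.0
  y^{k+1} = 0.0 + 0.25*16.0 = 4.0
Step 2: y^k = 4.0, reduced costs: (-2.0, -2.0)
  x^k = (8.0, 8.0), subgradient = b - a^T x = -24.0
  y^{k+1} = 4.0 + 0.25*-24.0 = -2.0
Step 3: y^k = -2.0, reduced costs: (10.0, 16.0)
  x^k = (0.0, 0.0), subgradient = b - a^T x = 16.0
  y^{k+1} = -2.0 + 0.25*16.0 = 2.0
Step 4: y^k = 2.0, reduced costs: (2.0, 4.0)
  x^k = (0.0, 0.0), subgradient = b - a^T x = 16.0
  y^{k+1} = 2.0 + 0.25*16.0 = 6.0
Dual objective at y_4 = 6.0: reduced costs (-6.0, -8.0), box minimizer x = (8.0, 8.0)
g(y_4) = b*y + (c1 - a1*y)*x1 + (c2 - a2*y)*x2 = 16*6.0 + (-6.0)*8.0 + (-8.0)*8.0 = 96.0 - 48.0 - 64.0 = -16.0


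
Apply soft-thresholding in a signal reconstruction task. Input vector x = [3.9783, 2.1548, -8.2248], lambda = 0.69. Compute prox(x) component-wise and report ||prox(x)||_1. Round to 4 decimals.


Soft-thresholding with lambda = 0.69:
prox(3.9783) = sign(3.9783)*max(|3.9783| - 0.69, 0) = 3.2883
prox(2.1548) = sign(2.1548)*max(|2.1548| - 0.69, 0) = 1.4648
prox(-8.2248) = sign(-8.2248)*max(|-8.2248| - 0.69, 0) = -7.5348
prox(x) = [3.2883, 1.4648, -7.5348]
||prox(x)||_1 = 3.2883 + 1.4648 + 7.5348 = 12.2879


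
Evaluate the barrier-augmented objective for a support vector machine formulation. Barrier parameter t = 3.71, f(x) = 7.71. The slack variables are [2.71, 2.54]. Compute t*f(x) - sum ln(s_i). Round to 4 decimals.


Step 1: Compute log-barrier.
ln values: [0.9969, 0.9322]
phi = -(0.9969 + 0.9322) = -1.9291
Step 2: Compute augmented objective.
t*f(x) = 3.71*7.71 = 28.6041
Total = 28.6041 - 1.9291 = 26.675


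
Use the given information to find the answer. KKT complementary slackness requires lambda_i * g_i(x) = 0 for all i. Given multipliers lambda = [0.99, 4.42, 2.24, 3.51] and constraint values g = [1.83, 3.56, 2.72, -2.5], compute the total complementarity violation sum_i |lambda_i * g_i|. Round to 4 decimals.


KKT complementary slackness check:
lambda_1 * g_1 = 0.99 * 1.83 = 1.8117
lambda_2 * g_2 = 4.42 * 3.56 = 15.7352
lambda_3 * g_3 = 2.24 * 2.72 = 6.0928
lambda_4 * g_4 = 3.51 * -2.5 = -8.775
Total violation = 1.8117 + 15.7352 + 6.0928 + 8.775 = 32.4147


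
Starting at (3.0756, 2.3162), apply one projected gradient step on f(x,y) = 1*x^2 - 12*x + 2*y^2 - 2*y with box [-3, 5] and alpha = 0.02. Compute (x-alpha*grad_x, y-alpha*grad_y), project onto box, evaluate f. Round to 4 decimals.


Step 1: Compute gradient at (3.0756, 2.3162).
grad_x = 2*1*3.0756 - 12 = -5.8488
grad_y = 2*2*2.3162 - 2 = 7.2648
Step 2: Gradient step.
x_raw = 3.0756 - 0.02*-5.8488 = 3.1926
y_raw = 2.3162 - 0.02*7.2648 = 2.1709
Step 3: Project onto [-3, 5].
x_proj = clip(3.1926) = 3.1926
y_proj = clip(2.1709) = 2.1709
Step 4: Evaluate f.
f(3.1926, 2.1709) = -23.0345


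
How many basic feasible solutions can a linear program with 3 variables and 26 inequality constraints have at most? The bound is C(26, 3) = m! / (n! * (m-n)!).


Each vertex corresponds to some choice of n active constraints out of m, so the number of vertices is at most C(m, n) = m! / (n!(m-n)!).
m = 26, n = 3
Numerator: 26 * 25 * 24
Denominator: 3! = 6
C(26, 3) = 2600


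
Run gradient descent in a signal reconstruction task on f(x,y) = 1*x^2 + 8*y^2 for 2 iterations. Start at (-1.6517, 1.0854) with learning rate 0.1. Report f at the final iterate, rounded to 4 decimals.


Gradient descent on f(x,y) = 1*x^2 + 8*y^2.
Starting point: (-1.6517, 1.0854), alpha = 0.1
Step 1: grad_x = 2*1*-1.6517 = -3.3034, grad_y = 2*8*1.0854 = 17.3664
  x_1 = -1.6517 - 0.1*-3.3034 = -1.3214
  y_1 = 1.0854 - 0.1*17.3664 = -0.6512
Step 2: grad_x = 2*1*-1.3214 = -2.6427, grad_y = 2*8*-0.6512 = -10.4198
  x_2 = -1.3214 - 0.1*-2.6427 = -1.0571
  y_2 = -0.6512 - 0.1*-10.4198 = 0.3907
f(-1.0571, 0.3907) = 1*(-1.0571)^2 + 8*0.3907^2 = 2.3389


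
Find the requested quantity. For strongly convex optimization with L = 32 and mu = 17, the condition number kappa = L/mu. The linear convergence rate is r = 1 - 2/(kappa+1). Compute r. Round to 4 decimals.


Step 1: Compute the condition number.
kappa = L/mu = 32/17 = 1.8824
Step 2: Compute the convergence rate.
r = 1 - 2/(kappa + 1) = 1 - 2*mu/(L + mu) = (L - mu)/(L + mu) = 15/49 = 0.3061


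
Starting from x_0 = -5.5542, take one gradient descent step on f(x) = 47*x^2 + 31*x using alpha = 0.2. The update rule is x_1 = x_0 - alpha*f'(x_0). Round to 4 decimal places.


We compute the gradient at x_0 and apply the update.
f'(x) = 94*x + 31
f'(-5.5542) = 94*-5.5542 + 31 = -491.0948
x_1 = -5.5542 - 0.2*-491.0948 = 92.6648


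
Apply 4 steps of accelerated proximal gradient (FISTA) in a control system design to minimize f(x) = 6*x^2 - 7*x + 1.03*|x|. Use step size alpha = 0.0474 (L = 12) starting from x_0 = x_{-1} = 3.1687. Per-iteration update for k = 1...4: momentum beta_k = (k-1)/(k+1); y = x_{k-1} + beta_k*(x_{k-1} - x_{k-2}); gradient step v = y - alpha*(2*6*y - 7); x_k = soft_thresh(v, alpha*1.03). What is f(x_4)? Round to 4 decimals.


FISTA on f(x) = 6*x^2 - 7*x + 1.03*|x|
L = 12, alpha = 0.0474
Iteration 1: beta = 0.0, y = 3.1687 + 0.0*(3.1687 - 3.1687) = 3.1687
  grad(y) = 31.0244, v = y - alpha*grad = 1.6981
  prox(v) = soft_thresh(1.6981, 0.0488) = 1.6493
Iteration 2: beta = 0.3333, y = 1.6493 + 0.3333*(1.6493 - 3.1687) = 1.1429
  grad(y) = 6.7143, v = y - alpha*grad = 0.8246
  prox(v) = soft_thresh(0.8246, 0.0488) = 0.7758
Iteration 3: beta = 0.5, y = 0.7758 + 0.5*(0.7758 - 1.6493) = 0.339
  grad(y) = -2.9319, v = y - alpha*grad = 0.478
  prox(v) = soft_thresh(0.478, 0.0488) = 0.4292
Iteration 4: beta = 0.6, y = 0.4292 + 0.6*(0.4292 - 0.7758) = 0.2212
  grad(y) = -4.3458, v = y - alpha*grad = 0.4272
  prox(v) = soft_thresh(0.4272, 0.0488) = 0.3784
f(x_4) = 6*0.3784^2 - 7*0.3784 + 1.03*|0.3784| = -1.3999


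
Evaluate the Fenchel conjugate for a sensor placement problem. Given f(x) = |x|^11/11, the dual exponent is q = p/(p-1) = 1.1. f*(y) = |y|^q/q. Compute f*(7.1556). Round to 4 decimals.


The conjugate exponent q satisfies 1/p + 1/q = 1.
p = 11, so q = 11/(11 - 1) = 1.1
|y|^q = 7.1556^1.1 = 8.7119
f*(7.1556) = 8.7119 / 1.1 = 7.9199


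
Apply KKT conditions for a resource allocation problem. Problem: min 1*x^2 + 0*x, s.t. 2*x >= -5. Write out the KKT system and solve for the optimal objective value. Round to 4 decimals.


Step 1: Try lambda = 0 (constraint inactive).
Stationarity: 2*1*x + 0 = 0
x* = 0/(2*1) = 0.0
Check constraint: 2*0.0 = 0.0 >= -5 -- satisfied.
Step 2: Compute optimal value.
f(x*) = 1*0.0^2 + 0*0.0 = 0.0


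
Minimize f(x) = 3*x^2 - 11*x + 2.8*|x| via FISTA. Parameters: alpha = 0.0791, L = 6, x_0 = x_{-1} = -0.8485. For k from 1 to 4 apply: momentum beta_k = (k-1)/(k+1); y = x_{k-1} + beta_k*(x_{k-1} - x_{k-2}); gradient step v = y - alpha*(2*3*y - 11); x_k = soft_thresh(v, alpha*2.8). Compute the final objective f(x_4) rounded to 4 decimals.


FISTA on f(x) = 3*x^2 - 11*x + 2.8*|x|
L = 6, alpha = 0.0791
Iteration 1: beta = 0.0, y = -0.8485 + 0.0*(-0.8485 + 0.8485) = -0.8485
  grad(y) = -16.091, v = y - alpha*grad = 0.4243
  prox(v) = soft_thresh(0.4243, 0.2215) = 0.2028
Iteration 2: beta = 0.3333, y = 0.2028 + 0.3333*(0.2028 + 0.8485) = 0.5533
  grad(y) = -7.6805, v = y - alpha*grad = 1.1608
  prox(v) = soft_thresh(1.1608, 0.2215) = 0.9393
Iteration 3: beta = 0.5, y = 0.9393 + 0.5*(0.9393 - 0.2028) = 1.3075
  grad(y) = -3.1547, v = y - alpha*grad = 1.5571
  prox(v) = soft_thresh(1.5571, 0.2215) = 1.3356
Iteration 4: beta = 0.6, y = 1.3356 + 0.6*(1.3356 - 0.9393) = 1.5734
  grad(y) = -1.5597, v = y - alpha*grad = 1.6968
  prox(v) = soft_thresh(1.6968, 0.2215) = 1.4753
f(x_4) = 3*1.4753^2 - 11*1.4753 + 2.8*|1.4753| = -5.5679


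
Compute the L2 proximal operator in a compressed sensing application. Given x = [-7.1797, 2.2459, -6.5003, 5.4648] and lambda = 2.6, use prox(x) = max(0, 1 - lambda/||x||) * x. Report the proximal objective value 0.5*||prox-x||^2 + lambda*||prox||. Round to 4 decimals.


Step 1: Compute ||x||.
||x|| = 11.345
Step 2: Compute scaling factor.
scale = max(0, 1 - 2.6/11.345) = 0.7708
Step 3: prox(x) = [-5.5343, 1.7312, -5.0106, 4.2124]
||prox(x)|| = 8.745
Step 4: Proximal objective.
0.5*||prox-x||^2 = 3.38
lambda*||prox|| = 22.737
Total = 26.1171


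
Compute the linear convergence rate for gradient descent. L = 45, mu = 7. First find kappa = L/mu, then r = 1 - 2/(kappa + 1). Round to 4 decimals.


Step 1: Compute the condition number.
kappa = L/mu = 45/7 = 6.4286
Step 2: Compute the convergence rate.
r = 1 - 2/(kappa + 1) = 1 - 2*mu/(L + mu) = (L - mu)/(L + mu) = 38/52 = 0.7308


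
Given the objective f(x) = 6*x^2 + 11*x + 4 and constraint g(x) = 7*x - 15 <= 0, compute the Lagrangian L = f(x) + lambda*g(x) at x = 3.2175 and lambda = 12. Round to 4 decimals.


Step 1: Evaluate f(x).
f(3.2175) = 6*3.2175^2 + 11*3.2175 + 4 = 101.5063
Step 2: Evaluate g(x).
g(3.2175) = 7*3.2175 - 15 = 7.5225
Step 3: Compute Lagrangian.
L = 101.5063 + 12*7.5225 = 191.7763


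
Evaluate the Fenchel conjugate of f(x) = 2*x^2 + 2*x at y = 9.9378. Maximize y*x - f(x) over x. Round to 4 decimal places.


f*(y) = sup_x {y*x - a*x^2 - b*x} = sup_x {(y-b)*x - a*x^2}
FOC: (y - b) - 2a*x = 0 => x* = (y - b)/(2a)
x* = (9.9378 - 2)/(2*2) = 1.9845
f*(9.9378) = (y-b)^2/(4a) = (9.9378 - 2)^2/(4*2)
= 63.0087/8 = 7.8761


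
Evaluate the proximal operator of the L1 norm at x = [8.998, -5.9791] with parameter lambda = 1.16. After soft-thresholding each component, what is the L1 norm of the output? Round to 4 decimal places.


Soft-thresholding with lambda = 1.16:
prox(8.998) = sign(8.998)*max(|8.998| - 1.16, 0) = 7.838
prox(-5.9791) = sign(-5.9791)*max(|-5.9791| - 1.16, 0) = -4.8191
prox(x) = [7.838, -4.8191]
||prox(x)||_1 = 7.838 + 4.8191 = 12.6571


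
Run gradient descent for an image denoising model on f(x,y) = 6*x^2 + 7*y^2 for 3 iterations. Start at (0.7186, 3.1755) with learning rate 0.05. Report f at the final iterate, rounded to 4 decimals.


Gradient descent on f(x,y) = 6*x^2 + 7*y^2.
Starting point: (0.7186, 3.1755), alpha = 0.05
Step 1: grad_x = 2*6*0.7186 = 8.6232, grad_y = 2*7*3.1755 = 44.457
  x_1 = 0.7186 - 0.05*8.6232 = 0.2874
  y_1 = 3.1755 - 0.05*44.457 = 0.9527
Step 2: grad_x = 2*6*0.2874 = 3.4493, grad_y = 2*7*0.9527 = 13.3371
  x_2 = 0.2874 - 0.05*3.4493 = 0.115
  y_2 = 0.9527 - 0.05*13.3371 = 0.2858
Step 3: grad_x = 2*6*0.115 = 1.3797, grad_y = 2*7*0.2858 = 4.0011
  x_3 = 0.115 - 0.05*1.3797 = 0.046
  y_3 = 0.2858 - 0.05*4.0011 = 0.0857
f(0.046, 0.0857) = 6*0.046^2 + 7*0.0857^2 = 0.0641
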